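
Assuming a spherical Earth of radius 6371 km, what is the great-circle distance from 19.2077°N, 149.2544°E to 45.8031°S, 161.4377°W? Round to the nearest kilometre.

Δλ = -161.4377 − 149.2544 = -310.6921°; wrapped into (−180°, 180°]: 49.3079°.
Δφ = -45.8031 − 19.2077 = -65.0108°.
a = sin²(Δφ/2) + cos φ₁ · cos φ₂ · sin²(Δλ/2) = 0.403326.
c = 2·atan2(√a, √(1−a)) = 1.37622 rad → d = 6371·c ≈ 8767.91 km.

8768 km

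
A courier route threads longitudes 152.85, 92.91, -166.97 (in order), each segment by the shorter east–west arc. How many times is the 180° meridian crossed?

Leg 1: +152.85° → +92.91°, shortest Δλ = -59.94° (west) — does not cross 180°.
Leg 2: +92.91° → -166.97°, shortest Δλ = 100.12° (east) — crosses 180°.
Total crossings: 1.

1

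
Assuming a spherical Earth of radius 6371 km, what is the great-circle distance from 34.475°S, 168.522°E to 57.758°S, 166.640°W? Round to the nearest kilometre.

Δλ = -166.640 − 168.522 = -335.162°; wrapped into (−180°, 180°]: 24.838°.
Δφ = -57.758 − -34.475 = -23.283°.
a = sin²(Δφ/2) + cos φ₁ · cos φ₂ · sin²(Δλ/2) = 0.061059.
c = 2·atan2(√a, √(1−a)) = 0.49938 rad → d = 6371·c ≈ 3181.52 km.

3182 km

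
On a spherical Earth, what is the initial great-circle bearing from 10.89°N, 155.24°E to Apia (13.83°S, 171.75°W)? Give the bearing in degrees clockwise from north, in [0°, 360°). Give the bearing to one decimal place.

Δλ = -171.75 − 155.24 = -326.99°; wrapped into (−180°, 180°]: 33.01°.
θ = atan2( sin Δλ · cos φ₂ , cos φ₁ · sin φ₂ − sin φ₁ · cos φ₂ · cos Δλ )
  = atan2(0.52899, -0.38857) = 126.299° → normalised to [0°, 360°): 126.299°.

126.3°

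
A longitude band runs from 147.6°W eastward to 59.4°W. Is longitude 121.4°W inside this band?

Band width going east from -147.6° to -59.4°: ((-59.4 − -147.6) mod 360) = 88.2°.
Offset of -121.4° east of the west edge: ((-121.4 − -147.6) mod 360) = 26.2°.
26.2° ≤ 88.2° ⇒ inside.

Yes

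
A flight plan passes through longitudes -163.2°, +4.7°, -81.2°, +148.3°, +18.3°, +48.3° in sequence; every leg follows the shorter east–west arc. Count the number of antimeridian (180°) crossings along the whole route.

1

Leg 1: -163.2° → +4.7°, shortest Δλ = 167.9° (east) — does not cross 180°.
Leg 2: +4.7° → -81.2°, shortest Δλ = -85.9° (west) — does not cross 180°.
Leg 3: -81.2° → +148.3°, shortest Δλ = -130.5° (west) — crosses 180°.
Leg 4: +148.3° → +18.3°, shortest Δλ = -130.0° (west) — does not cross 180°.
Leg 5: +18.3° → +48.3°, shortest Δλ = 30.0° (east) — does not cross 180°.
Total crossings: 1.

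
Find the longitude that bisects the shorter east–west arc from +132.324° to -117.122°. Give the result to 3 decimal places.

-172.399°

Signed shortest Δλ from +132.324° to -117.122° is +110.554°.
Midpoint longitude = +132.324° + (+110.554°)/2 = +132.324° + 55.277° = +187.601°.
Normalise into (−180°, 180°]: -172.399°.
(The naïve average (+132.324 + -117.122)/2 = 7.601° is on the wrong side of the globe.)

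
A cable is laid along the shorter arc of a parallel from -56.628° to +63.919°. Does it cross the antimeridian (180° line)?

Signed shortest Δλ = ((63.919 − -56.628 + 180) mod 360) − 180 = 120.547°.
Going east by 120.547° from -56.628° reaches +63.919° without touching 180°.

No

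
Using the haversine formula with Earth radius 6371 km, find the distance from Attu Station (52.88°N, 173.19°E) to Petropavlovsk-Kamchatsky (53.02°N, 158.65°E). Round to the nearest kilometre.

Δλ = 158.65 − 173.19 = -14.54°.
Δφ = 53.02 − 52.88 = 0.14°.
a = sin²(Δφ/2) + cos φ₁ · cos φ₂ · sin²(Δλ/2) = 0.005815.
c = 2·atan2(√a, √(1−a)) = 0.15266 rad → d = 6371·c ≈ 972.58 km.

973 km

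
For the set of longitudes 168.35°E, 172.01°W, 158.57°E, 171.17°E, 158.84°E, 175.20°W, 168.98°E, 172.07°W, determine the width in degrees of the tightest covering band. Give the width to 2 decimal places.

29.42°

Sort the longitudes: -175.20°, -172.07°, -172.01°, +158.57°, +158.84°, +168.35°, +168.98°, +171.17°.
Eastward gaps between consecutive values (wrapping around): 3.13°, 0.06°, 330.58°, 0.27°, 9.51°, 0.63°, 2.19°, 13.63°.
Largest gap = 330.58° ⇒ minimal covering band is its complement: 360° − 330.58° = 29.42°.
Band runs from +158.57° eastward to -172.01°, crossing the antimeridian.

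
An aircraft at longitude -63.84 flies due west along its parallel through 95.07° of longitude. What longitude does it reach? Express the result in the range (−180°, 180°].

-158.91°

Start at -63.84°; shift −95.07° → -158.91°.
-158.91° already lies in (−180°, 180°].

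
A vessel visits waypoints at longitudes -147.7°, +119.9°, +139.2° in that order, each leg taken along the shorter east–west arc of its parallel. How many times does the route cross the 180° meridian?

1

Leg 1: -147.7° → +119.9°, shortest Δλ = -92.4° (west) — crosses 180°.
Leg 2: +119.9° → +139.2°, shortest Δλ = 19.3° (east) — does not cross 180°.
Total crossings: 1.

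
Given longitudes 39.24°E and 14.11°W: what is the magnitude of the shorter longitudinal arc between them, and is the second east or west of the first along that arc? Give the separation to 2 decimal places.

53.35° west

Raw difference: -14.11 − 39.24 = -53.35°.
Normalise into (−180°, 180°]: -53.35° stays -53.35°.
Negative ⇒ the second point lies to the west; separation 53.35°.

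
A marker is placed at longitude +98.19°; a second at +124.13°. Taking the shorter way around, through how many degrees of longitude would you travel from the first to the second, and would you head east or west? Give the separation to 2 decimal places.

25.94° east

Raw difference: 124.13 − 98.19 = 25.94°.
Normalise into (−180°, 180°]: 25.94° stays 25.94°.
Positive ⇒ the second point lies to the east; separation 25.94°.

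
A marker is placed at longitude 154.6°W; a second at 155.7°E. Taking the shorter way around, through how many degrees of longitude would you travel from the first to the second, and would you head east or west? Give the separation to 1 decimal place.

Raw difference: 155.7 − -154.6 = 310.3°.
Normalise into (−180°, 180°]: 310.3° − 360° = -49.7°.
Negative ⇒ the second point lies to the west; separation 49.7°.

49.7° west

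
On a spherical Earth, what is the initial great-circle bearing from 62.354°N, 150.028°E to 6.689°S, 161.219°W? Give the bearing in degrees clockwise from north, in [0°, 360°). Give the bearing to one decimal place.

130.3°

Δλ = -161.219 − 150.028 = -311.247°; wrapped into (−180°, 180°]: 48.753°.
θ = atan2( sin Δλ · cos φ₂ , cos φ₁ · sin φ₂ − sin φ₁ · cos φ₂ · cos Δλ )
  = atan2(0.74676, -0.63411) = 130.336° → normalised to [0°, 360°): 130.336°.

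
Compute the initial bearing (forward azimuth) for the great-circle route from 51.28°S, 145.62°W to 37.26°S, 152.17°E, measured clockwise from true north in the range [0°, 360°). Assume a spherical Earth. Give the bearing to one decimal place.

Δλ = 152.17 − -145.62 = 297.79°; wrapped into (−180°, 180°]: -62.21°.
θ = atan2( sin Δλ · cos φ₂ , cos φ₁ · sin φ₂ − sin φ₁ · cos φ₂ · cos Δλ )
  = atan2(-0.70410, -0.08919) = -97.220° → normalised to [0°, 360°): 262.780°.

262.8°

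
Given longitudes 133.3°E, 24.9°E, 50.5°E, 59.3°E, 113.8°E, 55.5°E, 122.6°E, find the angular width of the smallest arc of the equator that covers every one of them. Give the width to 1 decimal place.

108.4°

Sort the longitudes: +24.9°, +50.5°, +55.5°, +59.3°, +113.8°, +122.6°, +133.3°.
Eastward gaps between consecutive values (wrapping around): 25.6°, 5.0°, 3.8°, 54.5°, 8.8°, 10.7°, 251.6°.
Largest gap = 251.6° ⇒ minimal covering band is its complement: 360° − 251.6° = 108.4°.
Band runs from +24.9° eastward to +133.3°.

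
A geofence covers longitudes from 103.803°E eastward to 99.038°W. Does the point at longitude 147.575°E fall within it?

Yes

Band width going east from +103.803° to -99.038°: ((-99.038 − 103.803) mod 360) = 157.159°.
Offset of +147.575° east of the west edge: ((147.575 − 103.803) mod 360) = 43.772°.
43.772° ≤ 157.159° ⇒ inside.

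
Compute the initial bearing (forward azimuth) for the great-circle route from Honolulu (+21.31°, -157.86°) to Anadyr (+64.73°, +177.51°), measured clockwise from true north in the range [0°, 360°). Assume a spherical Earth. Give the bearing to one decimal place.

Δλ = 177.51 − -157.86 = 335.37°; wrapped into (−180°, 180°]: -24.63°.
θ = atan2( sin Δλ · cos φ₂ , cos φ₁ · sin φ₂ − sin φ₁ · cos φ₂ · cos Δλ )
  = atan2(-0.17791, 0.70146) = -14.232° → normalised to [0°, 360°): 345.768°.

345.8°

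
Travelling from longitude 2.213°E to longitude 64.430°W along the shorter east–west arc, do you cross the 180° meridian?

No

Signed shortest Δλ = ((-64.430 − 2.213 + 180) mod 360) − 180 = -66.643°.
Going west by 66.643° from +2.213° reaches -64.430° without touching 180°.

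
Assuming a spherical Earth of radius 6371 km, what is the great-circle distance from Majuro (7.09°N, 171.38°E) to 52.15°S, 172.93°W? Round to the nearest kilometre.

Δλ = -172.93 − 171.38 = -344.31°; wrapped into (−180°, 180°]: 15.69°.
Δφ = -52.15 − 7.09 = -59.24°.
a = sin²(Δφ/2) + cos φ₁ · cos φ₂ · sin²(Δλ/2) = 0.255623.
c = 2·atan2(√a, √(1−a)) = 1.06013 rad → d = 6371·c ≈ 6754.12 km.

6754 km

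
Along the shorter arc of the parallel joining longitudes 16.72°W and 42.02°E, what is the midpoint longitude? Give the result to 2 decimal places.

12.65°E

Signed shortest Δλ from -16.72° to +42.02° is +58.74°.
Midpoint longitude = -16.72° + (+58.74°)/2 = -16.72° + 29.37° = +12.65°.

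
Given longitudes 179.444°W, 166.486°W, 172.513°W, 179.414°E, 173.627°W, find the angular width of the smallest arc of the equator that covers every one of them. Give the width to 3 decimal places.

14.100°

Sort the longitudes: -179.444°, -173.627°, -172.513°, -166.486°, +179.414°.
Eastward gaps between consecutive values (wrapping around): 5.817°, 1.114°, 6.027°, 345.900°, 1.142°.
Largest gap = 345.900° ⇒ minimal covering band is its complement: 360° − 345.900° = 14.100°.
Band runs from +179.414° eastward to -166.486°, crossing the antimeridian.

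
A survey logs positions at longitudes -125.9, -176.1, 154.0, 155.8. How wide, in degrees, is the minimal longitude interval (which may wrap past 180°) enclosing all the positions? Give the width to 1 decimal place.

Sort the longitudes: -176.1°, -125.9°, +154.0°, +155.8°.
Eastward gaps between consecutive values (wrapping around): 50.2°, 279.9°, 1.8°, 28.1°.
Largest gap = 279.9° ⇒ minimal covering band is its complement: 360° − 279.9° = 80.1°.
Band runs from +154.0° eastward to -125.9°, crossing the antimeridian.

80.1°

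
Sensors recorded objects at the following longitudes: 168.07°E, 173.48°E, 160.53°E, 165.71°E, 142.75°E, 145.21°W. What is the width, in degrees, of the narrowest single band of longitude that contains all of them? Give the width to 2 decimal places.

72.04°

Sort the longitudes: -145.21°, +142.75°, +160.53°, +165.71°, +168.07°, +173.48°.
Eastward gaps between consecutive values (wrapping around): 287.96°, 17.78°, 5.18°, 2.36°, 5.41°, 41.31°.
Largest gap = 287.96° ⇒ minimal covering band is its complement: 360° − 287.96° = 72.04°.
Band runs from +142.75° eastward to -145.21°, crossing the antimeridian.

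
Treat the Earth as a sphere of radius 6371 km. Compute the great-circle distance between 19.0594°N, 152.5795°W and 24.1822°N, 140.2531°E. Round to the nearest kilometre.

Δλ = 140.2531 − -152.5795 = 292.8326°; wrapped into (−180°, 180°]: -67.1674°.
Δφ = 24.1822 − 19.0594 = 5.1228°.
a = sin²(Δφ/2) + cos φ₁ · cos φ₂ · sin²(Δλ/2) = 0.265825.
c = 2·atan2(√a, √(1−a)) = 1.08337 rad → d = 6371·c ≈ 6902.17 km.

6902 km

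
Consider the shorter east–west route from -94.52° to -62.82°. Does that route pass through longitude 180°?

No

Signed shortest Δλ = ((-62.82 − -94.52 + 180) mod 360) − 180 = 31.7°.
Going east by 31.7° from -94.52° reaches -62.82° without touching 180°.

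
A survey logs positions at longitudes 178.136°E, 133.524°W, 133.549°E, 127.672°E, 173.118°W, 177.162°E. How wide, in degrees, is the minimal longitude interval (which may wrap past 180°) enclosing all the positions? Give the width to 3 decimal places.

Sort the longitudes: -173.118°, -133.524°, +127.672°, +133.549°, +177.162°, +178.136°.
Eastward gaps between consecutive values (wrapping around): 39.594°, 261.196°, 5.877°, 43.613°, 0.974°, 8.746°.
Largest gap = 261.196° ⇒ minimal covering band is its complement: 360° − 261.196° = 98.804°.
Band runs from +127.672° eastward to -133.524°, crossing the antimeridian.

98.804°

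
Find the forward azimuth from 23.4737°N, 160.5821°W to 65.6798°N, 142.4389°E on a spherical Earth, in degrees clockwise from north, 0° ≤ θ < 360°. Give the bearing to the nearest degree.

335°

Δλ = 142.4389 − -160.5821 = 303.0210°; wrapped into (−180°, 180°]: -56.9790°.
θ = atan2( sin Δλ · cos φ₂ , cos φ₁ · sin φ₂ − sin φ₁ · cos φ₂ · cos Δλ )
  = atan2(-0.34531, 0.74645) = -24.826° → normalised to [0°, 360°): 335.174°.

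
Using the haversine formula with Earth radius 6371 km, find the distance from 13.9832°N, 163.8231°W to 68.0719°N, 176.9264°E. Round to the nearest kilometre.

6172 km

Δλ = 176.9264 − -163.8231 = 340.7495°; wrapped into (−180°, 180°]: -19.2505°.
Δφ = 68.0719 − 13.9832 = 54.0887°.
a = sin²(Δφ/2) + cos φ₁ · cos φ₂ · sin²(Δλ/2) = 0.216865.
c = 2·atan2(√a, √(1−a)) = 0.96882 rad → d = 6371·c ≈ 6172.37 km.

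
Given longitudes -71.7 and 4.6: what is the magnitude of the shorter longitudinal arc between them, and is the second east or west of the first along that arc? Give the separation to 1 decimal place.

Raw difference: 4.6 − -71.7 = 76.3°.
Normalise into (−180°, 180°]: 76.3° stays 76.3°.
Positive ⇒ the second point lies to the east; separation 76.3°.

76.3° east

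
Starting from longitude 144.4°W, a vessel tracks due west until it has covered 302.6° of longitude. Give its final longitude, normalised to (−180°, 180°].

Start at -144.4°; shift −302.6° → -447.0°.
-447.0° lies outside (−180°, 180°]; add 360° → -87.0°.

87.0°W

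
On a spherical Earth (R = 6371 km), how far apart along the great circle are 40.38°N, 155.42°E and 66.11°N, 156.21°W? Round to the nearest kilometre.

4128 km

Δλ = -156.21 − 155.42 = -311.63°; wrapped into (−180°, 180°]: 48.37°.
Δφ = 66.11 − 40.38 = 25.73°.
a = sin²(Δφ/2) + cos φ₁ · cos φ₂ · sin²(Δλ/2) = 0.101354.
c = 2·atan2(√a, √(1−a)) = 0.64800 rad → d = 6371·c ≈ 4128.42 km.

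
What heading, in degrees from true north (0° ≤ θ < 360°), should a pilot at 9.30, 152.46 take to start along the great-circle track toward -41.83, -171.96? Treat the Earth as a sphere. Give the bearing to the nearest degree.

150°

Δλ = -171.96 − 152.46 = -324.42°; wrapped into (−180°, 180°]: 35.58°.
θ = atan2( sin Δλ · cos φ₂ , cos φ₁ · sin φ₂ − sin φ₁ · cos φ₂ · cos Δλ )
  = atan2(0.43354, -0.75609) = 150.170° → normalised to [0°, 360°): 150.170°.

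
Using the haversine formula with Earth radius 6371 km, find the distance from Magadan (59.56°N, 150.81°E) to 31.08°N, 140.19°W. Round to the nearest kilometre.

5903 km

Δλ = -140.19 − 150.81 = -291.00°; wrapped into (−180°, 180°]: 69.00°.
Δφ = 31.08 − 59.56 = -28.48°.
a = sin²(Δφ/2) + cos φ₁ · cos φ₂ · sin²(Δλ/2) = 0.199712.
c = 2·atan2(√a, √(1−a)) = 0.92658 rad → d = 6371·c ≈ 5903.22 km.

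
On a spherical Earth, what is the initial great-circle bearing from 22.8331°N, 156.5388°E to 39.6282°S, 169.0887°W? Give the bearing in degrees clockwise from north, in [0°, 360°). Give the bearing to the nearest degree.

152°

Δλ = -169.0887 − 156.5388 = -325.6275°; wrapped into (−180°, 180°]: 34.3725°.
θ = atan2( sin Δλ · cos φ₂ , cos φ₁ · sin φ₂ − sin φ₁ · cos φ₂ · cos Δλ )
  = atan2(0.43483, -0.83451) = 152.478° → normalised to [0°, 360°): 152.478°.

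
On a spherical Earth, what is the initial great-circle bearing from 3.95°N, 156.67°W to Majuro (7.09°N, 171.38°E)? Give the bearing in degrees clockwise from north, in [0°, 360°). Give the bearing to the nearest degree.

277°

Δλ = 171.38 − -156.67 = 328.05°; wrapped into (−180°, 180°]: -31.95°.
θ = atan2( sin Δλ · cos φ₂ , cos φ₁ · sin φ₂ − sin φ₁ · cos φ₂ · cos Δλ )
  = atan2(-0.52513, 0.06513) = -82.930° → normalised to [0°, 360°): 277.070°.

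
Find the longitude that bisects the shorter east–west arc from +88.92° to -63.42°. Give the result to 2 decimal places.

Signed shortest Δλ from +88.92° to -63.42° is -152.34°.
Midpoint longitude = +88.92° + (-152.34°)/2 = +88.92° − 76.17° = +12.75°.

+12.75°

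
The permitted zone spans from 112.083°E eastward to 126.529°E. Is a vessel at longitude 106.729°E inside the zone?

No

Band width going east from +112.083° to +126.529°: ((126.529 − 112.083) mod 360) = 14.446°.
Offset of +106.729° east of the west edge: ((106.729 − 112.083) mod 360) = 354.646°.
354.646° > 14.446° ⇒ outside.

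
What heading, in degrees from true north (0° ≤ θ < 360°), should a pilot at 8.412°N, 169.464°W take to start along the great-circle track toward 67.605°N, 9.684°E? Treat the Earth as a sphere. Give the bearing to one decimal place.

0.3°

Δλ = 9.684 − -169.464 = 179.148°.
θ = atan2( sin Δλ · cos φ₂ , cos φ₁ · sin φ₂ − sin φ₁ · cos φ₂ · cos Δλ )
  = atan2(0.00567, 0.97036) = 0.335° → normalised to [0°, 360°): 0.335°.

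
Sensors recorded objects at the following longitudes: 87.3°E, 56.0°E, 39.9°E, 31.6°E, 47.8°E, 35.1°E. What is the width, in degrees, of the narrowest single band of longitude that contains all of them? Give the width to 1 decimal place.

Sort the longitudes: +31.6°, +35.1°, +39.9°, +47.8°, +56.0°, +87.3°.
Eastward gaps between consecutive values (wrapping around): 3.5°, 4.8°, 7.9°, 8.2°, 31.3°, 304.3°.
Largest gap = 304.3° ⇒ minimal covering band is its complement: 360° − 304.3° = 55.7°.
Band runs from +31.6° eastward to +87.3°.

55.7°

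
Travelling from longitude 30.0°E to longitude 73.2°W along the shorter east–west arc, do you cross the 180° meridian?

Signed shortest Δλ = ((-73.2 − 30.0 + 180) mod 360) − 180 = -103.2°.
Going west by 103.2° from +30.0° reaches -73.2° without touching 180°.

No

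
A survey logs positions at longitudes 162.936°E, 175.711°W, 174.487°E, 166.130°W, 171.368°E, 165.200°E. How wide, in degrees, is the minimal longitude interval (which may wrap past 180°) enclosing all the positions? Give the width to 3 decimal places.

Sort the longitudes: -175.711°, -166.130°, +162.936°, +165.200°, +171.368°, +174.487°.
Eastward gaps between consecutive values (wrapping around): 9.581°, 329.066°, 2.264°, 6.168°, 3.119°, 9.802°.
Largest gap = 329.066° ⇒ minimal covering band is its complement: 360° − 329.066° = 30.934°.
Band runs from +162.936° eastward to -166.130°, crossing the antimeridian.

30.934°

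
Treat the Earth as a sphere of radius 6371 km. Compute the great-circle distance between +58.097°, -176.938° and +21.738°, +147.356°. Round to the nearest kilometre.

4950 km

Δλ = 147.356 − -176.938 = 324.294°; wrapped into (−180°, 180°]: -35.706°.
Δφ = 21.738 − 58.097 = -36.359°.
a = sin²(Δφ/2) + cos φ₁ · cos φ₂ · sin²(Δλ/2) = 0.143480.
c = 2·atan2(√a, √(1−a)) = 0.77697 rad → d = 6371·c ≈ 4950.09 km.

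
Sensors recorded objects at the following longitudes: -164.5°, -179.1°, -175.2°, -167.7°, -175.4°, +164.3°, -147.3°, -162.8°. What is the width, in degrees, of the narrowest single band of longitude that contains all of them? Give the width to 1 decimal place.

48.4°

Sort the longitudes: -179.1°, -175.4°, -175.2°, -167.7°, -164.5°, -162.8°, -147.3°, +164.3°.
Eastward gaps between consecutive values (wrapping around): 3.7°, 0.2°, 7.5°, 3.2°, 1.7°, 15.5°, 311.6°, 16.6°.
Largest gap = 311.6° ⇒ minimal covering band is its complement: 360° − 311.6° = 48.4°.
Band runs from +164.3° eastward to -147.3°, crossing the antimeridian.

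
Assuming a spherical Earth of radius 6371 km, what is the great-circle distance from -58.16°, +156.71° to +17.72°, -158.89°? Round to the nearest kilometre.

Δλ = -158.89 − 156.71 = -315.60°; wrapped into (−180°, 180°]: 44.40°.
Δφ = 17.72 − -58.16 = 75.88°.
a = sin²(Δφ/2) + cos φ₁ · cos φ₂ · sin²(Δλ/2) = 0.449765.
c = 2·atan2(√a, √(1−a)) = 1.47016 rad → d = 6371·c ≈ 9366.36 km.

9366 km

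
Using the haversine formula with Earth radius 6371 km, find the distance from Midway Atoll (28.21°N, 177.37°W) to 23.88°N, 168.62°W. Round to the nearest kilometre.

Δλ = -168.62 − -177.37 = 8.75°.
Δφ = 23.88 − 28.21 = -4.33°.
a = sin²(Δφ/2) + cos φ₁ · cos φ₂ · sin²(Δλ/2) = 0.006116.
c = 2·atan2(√a, √(1−a)) = 0.15657 rad → d = 6371·c ≈ 997.52 km.

998 km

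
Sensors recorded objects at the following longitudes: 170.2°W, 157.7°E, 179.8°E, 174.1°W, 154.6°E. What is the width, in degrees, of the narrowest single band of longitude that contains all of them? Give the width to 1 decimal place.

35.2°

Sort the longitudes: -174.1°, -170.2°, +154.6°, +157.7°, +179.8°.
Eastward gaps between consecutive values (wrapping around): 3.9°, 324.8°, 3.1°, 22.1°, 6.1°.
Largest gap = 324.8° ⇒ minimal covering band is its complement: 360° − 324.8° = 35.2°.
Band runs from +154.6° eastward to -170.2°, crossing the antimeridian.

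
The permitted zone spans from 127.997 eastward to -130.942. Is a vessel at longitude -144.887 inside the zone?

Band width going east from +127.997° to -130.942°: ((-130.942 − 127.997) mod 360) = 101.061°.
Offset of -144.887° east of the west edge: ((-144.887 − 127.997) mod 360) = 87.116°.
87.116° ≤ 101.061° ⇒ inside.

Yes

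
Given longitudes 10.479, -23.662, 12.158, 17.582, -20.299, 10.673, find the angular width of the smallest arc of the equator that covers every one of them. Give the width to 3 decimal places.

41.244°

Sort the longitudes: -23.662°, -20.299°, +10.479°, +10.673°, +12.158°, +17.582°.
Eastward gaps between consecutive values (wrapping around): 3.363°, 30.778°, 0.194°, 1.485°, 5.424°, 318.756°.
Largest gap = 318.756° ⇒ minimal covering band is its complement: 360° − 318.756° = 41.244°.
Band runs from -23.662° eastward to +17.582°.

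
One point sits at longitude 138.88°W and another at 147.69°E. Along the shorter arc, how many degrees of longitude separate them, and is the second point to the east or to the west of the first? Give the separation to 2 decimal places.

Raw difference: 147.69 − -138.88 = 286.57°.
Normalise into (−180°, 180°]: 286.57° − 360° = -73.43°.
Negative ⇒ the second point lies to the west; separation 73.43°.

73.43° west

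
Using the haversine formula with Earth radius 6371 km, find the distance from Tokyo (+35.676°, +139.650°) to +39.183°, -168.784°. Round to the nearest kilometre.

Δλ = -168.784 − 139.650 = -308.434°; wrapped into (−180°, 180°]: 51.566°.
Δφ = 39.183 − 35.676 = 3.507°.
a = sin²(Δφ/2) + cos φ₁ · cos φ₂ · sin²(Δλ/2) = 0.120064.
c = 2·atan2(√a, √(1−a)) = 0.70768 rad → d = 6371·c ≈ 4508.64 km.

4509 km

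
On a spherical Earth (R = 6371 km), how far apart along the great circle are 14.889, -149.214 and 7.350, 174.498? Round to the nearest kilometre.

4041 km

Δλ = 174.498 − -149.214 = 323.712°; wrapped into (−180°, 180°]: -36.288°.
Δφ = 7.350 − 14.889 = -7.539°.
a = sin²(Δφ/2) + cos φ₁ · cos φ₂ · sin²(Δλ/2) = 0.097270.
c = 2·atan2(√a, √(1−a)) = 0.63435 rad → d = 6371·c ≈ 4041.41 km.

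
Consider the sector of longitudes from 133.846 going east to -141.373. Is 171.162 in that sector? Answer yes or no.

Band width going east from +133.846° to -141.373°: ((-141.373 − 133.846) mod 360) = 84.781°.
Offset of +171.162° east of the west edge: ((171.162 − 133.846) mod 360) = 37.316°.
37.316° ≤ 84.781° ⇒ inside.

Yes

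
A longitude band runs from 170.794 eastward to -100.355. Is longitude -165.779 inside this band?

Band width going east from +170.794° to -100.355°: ((-100.355 − 170.794) mod 360) = 88.851°.
Offset of -165.779° east of the west edge: ((-165.779 − 170.794) mod 360) = 23.427°.
23.427° ≤ 88.851° ⇒ inside.

Yes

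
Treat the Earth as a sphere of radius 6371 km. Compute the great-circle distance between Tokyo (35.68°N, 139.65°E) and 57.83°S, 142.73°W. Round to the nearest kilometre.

Δλ = -142.73 − 139.65 = -282.38°; wrapped into (−180°, 180°]: 77.62°.
Δφ = -57.83 − 35.68 = -93.51°.
a = sin²(Δφ/2) + cos φ₁ · cos φ₂ · sin²(Δλ/2) = 0.700494.
c = 2·atan2(√a, √(1−a)) = 1.98339 rad → d = 6371·c ≈ 12636.19 km.

12636 km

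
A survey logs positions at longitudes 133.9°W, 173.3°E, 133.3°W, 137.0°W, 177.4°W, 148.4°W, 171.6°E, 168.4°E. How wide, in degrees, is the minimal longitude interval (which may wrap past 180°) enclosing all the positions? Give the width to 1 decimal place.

Sort the longitudes: -177.4°, -148.4°, -137.0°, -133.9°, -133.3°, +168.4°, +171.6°, +173.3°.
Eastward gaps between consecutive values (wrapping around): 29.0°, 11.4°, 3.1°, 0.6°, 301.7°, 3.2°, 1.7°, 9.3°.
Largest gap = 301.7° ⇒ minimal covering band is its complement: 360° − 301.7° = 58.3°.
Band runs from +168.4° eastward to -133.3°, crossing the antimeridian.

58.3°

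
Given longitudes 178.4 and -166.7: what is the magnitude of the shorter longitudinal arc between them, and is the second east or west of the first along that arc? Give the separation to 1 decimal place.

Raw difference: -166.7 − 178.4 = -345.1°.
Normalise into (−180°, 180°]: -345.1° + 360° = 14.9°.
Positive ⇒ the second point lies to the east; separation 14.9°.

14.9° east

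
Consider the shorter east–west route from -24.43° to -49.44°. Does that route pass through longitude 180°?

Signed shortest Δλ = ((-49.44 − -24.43 + 180) mod 360) − 180 = -25.01°.
Going west by 25.01° from -24.43° reaches -49.44° without touching 180°.

No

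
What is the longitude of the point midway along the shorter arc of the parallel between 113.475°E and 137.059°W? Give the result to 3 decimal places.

Signed shortest Δλ from +113.475° to -137.059° is +109.466°.
Midpoint longitude = +113.475° + (+109.466°)/2 = +113.475° + 54.733° = +168.208°.
(The naïve average (+113.475 + -137.059)/2 = -11.792° is on the wrong side of the globe.)

168.208°E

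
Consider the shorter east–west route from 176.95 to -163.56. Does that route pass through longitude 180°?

Yes

Naïve |-163.56 − 176.95| = 340.51° > 180°, so the shorter arc goes the other way round — across 180°.
Signed shortest Δλ = ((-163.56 − 176.95 + 180) mod 360) − 180 = 19.49°.
Going east by 19.49° from +176.95° passes through 180° before reaching -163.56°.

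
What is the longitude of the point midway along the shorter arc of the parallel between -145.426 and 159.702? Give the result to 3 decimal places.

-172.862°

Signed shortest Δλ from -145.426° to +159.702° is -54.872°.
Midpoint longitude = -145.426° + (-54.872°)/2 = -145.426° − 27.436° = -172.862°.
(The naïve average (-145.426 + +159.702)/2 = 7.138° is on the wrong side of the globe.)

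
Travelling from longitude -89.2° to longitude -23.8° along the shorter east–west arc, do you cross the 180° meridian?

Signed shortest Δλ = ((-23.8 − -89.2 + 180) mod 360) − 180 = 65.4°.
Going east by 65.4° from -89.2° reaches -23.8° without touching 180°.

No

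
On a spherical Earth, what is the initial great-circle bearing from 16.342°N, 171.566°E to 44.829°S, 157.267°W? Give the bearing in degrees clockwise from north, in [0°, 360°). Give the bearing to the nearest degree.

Δλ = -157.267 − 171.566 = -328.833°; wrapped into (−180°, 180°]: 31.167°.
θ = atan2( sin Δλ · cos φ₂ , cos φ₁ · sin φ₂ − sin φ₁ · cos φ₂ · cos Δλ )
  = atan2(0.36704, -0.84726) = 156.577° → normalised to [0°, 360°): 156.577°.

157°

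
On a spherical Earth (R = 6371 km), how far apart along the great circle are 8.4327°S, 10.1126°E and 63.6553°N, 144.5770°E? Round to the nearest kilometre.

Δλ = 144.5770 − 10.1126 = 134.4644°.
Δφ = 63.6553 − -8.4327 = 72.0880°.
a = sin²(Δφ/2) + cos φ₁ · cos φ₂ · sin²(Δλ/2) = 0.719451.
c = 2·atan2(√a, √(1−a)) = 2.02517 rad → d = 6371·c ≈ 12902.38 km.

12902 km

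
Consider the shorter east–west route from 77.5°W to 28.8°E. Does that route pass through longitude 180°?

Signed shortest Δλ = ((28.8 − -77.5 + 180) mod 360) − 180 = 106.3°.
Going east by 106.3° from -77.5° reaches +28.8° without touching 180°.

No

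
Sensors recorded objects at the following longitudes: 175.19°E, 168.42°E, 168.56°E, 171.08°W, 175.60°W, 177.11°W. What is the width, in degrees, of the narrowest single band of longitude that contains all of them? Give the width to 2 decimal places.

20.50°

Sort the longitudes: -177.11°, -175.60°, -171.08°, +168.42°, +168.56°, +175.19°.
Eastward gaps between consecutive values (wrapping around): 1.51°, 4.52°, 339.50°, 0.14°, 6.63°, 7.70°.
Largest gap = 339.50° ⇒ minimal covering band is its complement: 360° − 339.50° = 20.50°.
Band runs from +168.42° eastward to -171.08°, crossing the antimeridian.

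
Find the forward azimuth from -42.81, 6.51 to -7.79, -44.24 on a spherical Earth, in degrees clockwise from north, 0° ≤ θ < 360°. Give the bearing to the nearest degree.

Δλ = -44.24 − 6.51 = -50.75°.
θ = atan2( sin Δλ · cos φ₂ , cos φ₁ · sin φ₂ − sin φ₁ · cos φ₂ · cos Δλ )
  = atan2(-0.76725, 0.32656) = -66.944° → normalised to [0°, 360°): 293.056°.

293°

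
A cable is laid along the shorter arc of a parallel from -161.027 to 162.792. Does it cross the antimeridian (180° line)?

Naïve |162.792 − -161.027| = 323.819° > 180°, so the shorter arc goes the other way round — across 180°.
Signed shortest Δλ = ((162.792 − -161.027 + 180) mod 360) − 180 = -36.181°.
Going west by 36.181° from -161.027° passes through 180° before reaching +162.792°.

Yes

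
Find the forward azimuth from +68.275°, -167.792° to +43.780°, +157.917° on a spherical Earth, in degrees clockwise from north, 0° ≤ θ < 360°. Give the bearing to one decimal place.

Δλ = 157.917 − -167.792 = 325.709°; wrapped into (−180°, 180°]: -34.291°.
θ = atan2( sin Δλ · cos φ₂ , cos φ₁ · sin φ₂ − sin φ₁ · cos φ₂ · cos Δλ )
  = atan2(-0.40677, -0.29803) = -126.229° → normalised to [0°, 360°): 233.771°.

233.8°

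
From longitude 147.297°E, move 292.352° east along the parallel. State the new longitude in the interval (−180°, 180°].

79.649°E

Start at +147.297°; shift +292.352° → +439.649°.
+439.649° lies outside (−180°, 180°]; subtract 360° → +79.649°.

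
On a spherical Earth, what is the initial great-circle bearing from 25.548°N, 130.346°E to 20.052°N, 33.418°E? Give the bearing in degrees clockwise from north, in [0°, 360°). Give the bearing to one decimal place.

Δλ = 33.418 − 130.346 = -96.928°.
θ = atan2( sin Δλ · cos φ₂ , cos φ₁ · sin φ₂ − sin φ₁ · cos φ₂ · cos Δλ )
  = atan2(-0.93252, 0.35822) = -68.986° → normalised to [0°, 360°): 291.014°.

291.0°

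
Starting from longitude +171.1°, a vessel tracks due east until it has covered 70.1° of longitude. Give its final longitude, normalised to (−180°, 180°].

Start at +171.1°; shift +70.1° → +241.2°.
+241.2° lies outside (−180°, 180°]; subtract 360° → -118.8°.

-118.8°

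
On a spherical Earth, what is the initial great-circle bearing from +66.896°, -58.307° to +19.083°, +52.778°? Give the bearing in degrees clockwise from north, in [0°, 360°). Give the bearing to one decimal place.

63.4°

Δλ = 52.778 − -58.307 = 111.085°.
θ = atan2( sin Δλ · cos φ₂ , cos φ₁ · sin φ₂ − sin φ₁ · cos φ₂ · cos Δλ )
  = atan2(0.88177, 0.44100) = 63.429° → normalised to [0°, 360°): 63.429°.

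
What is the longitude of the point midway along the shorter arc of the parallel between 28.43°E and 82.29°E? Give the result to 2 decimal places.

55.36°E

Signed shortest Δλ from +28.43° to +82.29° is +53.86°.
Midpoint longitude = +28.43° + (+53.86°)/2 = +28.43° + 26.93° = +55.36°.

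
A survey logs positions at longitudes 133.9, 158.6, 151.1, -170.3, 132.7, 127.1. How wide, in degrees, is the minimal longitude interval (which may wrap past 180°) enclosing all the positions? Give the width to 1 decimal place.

Sort the longitudes: -170.3°, +127.1°, +132.7°, +133.9°, +151.1°, +158.6°.
Eastward gaps between consecutive values (wrapping around): 297.4°, 5.6°, 1.2°, 17.2°, 7.5°, 31.1°.
Largest gap = 297.4° ⇒ minimal covering band is its complement: 360° − 297.4° = 62.6°.
Band runs from +127.1° eastward to -170.3°, crossing the antimeridian.

62.6°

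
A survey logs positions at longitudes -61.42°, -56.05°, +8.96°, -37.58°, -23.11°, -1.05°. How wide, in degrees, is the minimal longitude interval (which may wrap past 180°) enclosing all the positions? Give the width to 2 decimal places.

70.38°

Sort the longitudes: -61.42°, -56.05°, -37.58°, -23.11°, -1.05°, +8.96°.
Eastward gaps between consecutive values (wrapping around): 5.37°, 18.47°, 14.47°, 22.06°, 10.01°, 289.62°.
Largest gap = 289.62° ⇒ minimal covering band is its complement: 360° − 289.62° = 70.38°.
Band runs from -61.42° eastward to +8.96°.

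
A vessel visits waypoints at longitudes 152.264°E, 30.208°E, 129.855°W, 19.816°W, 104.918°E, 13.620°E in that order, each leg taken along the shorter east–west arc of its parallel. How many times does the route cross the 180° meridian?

0

Leg 1: +152.264° → +30.208°, shortest Δλ = -122.056° (west) — does not cross 180°.
Leg 2: +30.208° → -129.855°, shortest Δλ = -160.063° (west) — does not cross 180°.
Leg 3: -129.855° → -19.816°, shortest Δλ = 110.039° (east) — does not cross 180°.
Leg 4: -19.816° → +104.918°, shortest Δλ = 124.734° (east) — does not cross 180°.
Leg 5: +104.918° → +13.620°, shortest Δλ = -91.298° (west) — does not cross 180°.
Total crossings: 0.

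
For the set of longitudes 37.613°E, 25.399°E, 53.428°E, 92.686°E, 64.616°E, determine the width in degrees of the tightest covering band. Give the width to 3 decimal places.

67.287°

Sort the longitudes: +25.399°, +37.613°, +53.428°, +64.616°, +92.686°.
Eastward gaps between consecutive values (wrapping around): 12.214°, 15.815°, 11.188°, 28.070°, 292.713°.
Largest gap = 292.713° ⇒ minimal covering band is its complement: 360° − 292.713° = 67.287°.
Band runs from +25.399° eastward to +92.686°.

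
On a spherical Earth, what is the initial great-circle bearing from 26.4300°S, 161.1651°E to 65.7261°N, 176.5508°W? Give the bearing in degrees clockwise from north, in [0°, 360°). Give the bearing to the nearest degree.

9°

Δλ = -176.5508 − 161.1651 = -337.7159°; wrapped into (−180°, 180°]: 22.2841°.
θ = atan2( sin Δλ · cos φ₂ , cos φ₁ · sin φ₂ − sin φ₁ · cos φ₂ · cos Δλ )
  = atan2(0.15589, 0.98563) = 8.988° → normalised to [0°, 360°): 8.988°.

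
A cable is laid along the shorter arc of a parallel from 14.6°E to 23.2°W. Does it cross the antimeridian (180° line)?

No

Signed shortest Δλ = ((-23.2 − 14.6 + 180) mod 360) − 180 = -37.8°.
Going west by 37.8° from +14.6° reaches -23.2° without touching 180°.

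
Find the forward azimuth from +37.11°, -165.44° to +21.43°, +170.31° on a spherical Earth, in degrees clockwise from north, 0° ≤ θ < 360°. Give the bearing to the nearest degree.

240°

Δλ = 170.31 − -165.44 = 335.75°; wrapped into (−180°, 180°]: -24.25°.
θ = atan2( sin Δλ · cos φ₂ , cos φ₁ · sin φ₂ − sin φ₁ · cos φ₂ · cos Δλ )
  = atan2(-0.38232, -0.22071) = -119.997° → normalised to [0°, 360°): 240.003°.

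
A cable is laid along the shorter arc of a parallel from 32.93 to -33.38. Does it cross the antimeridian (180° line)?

Signed shortest Δλ = ((-33.38 − 32.93 + 180) mod 360) − 180 = -66.31°.
Going west by 66.31° from +32.93° reaches -33.38° without touching 180°.

No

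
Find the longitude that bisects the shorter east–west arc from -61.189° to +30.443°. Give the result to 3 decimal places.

Signed shortest Δλ from -61.189° to +30.443° is +91.632°.
Midpoint longitude = -61.189° + (+91.632°)/2 = -61.189° + 45.816° = -15.373°.

-15.373°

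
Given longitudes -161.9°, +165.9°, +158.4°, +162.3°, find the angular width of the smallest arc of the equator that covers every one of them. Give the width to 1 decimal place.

Sort the longitudes: -161.9°, +158.4°, +162.3°, +165.9°.
Eastward gaps between consecutive values (wrapping around): 320.3°, 3.9°, 3.6°, 32.2°.
Largest gap = 320.3° ⇒ minimal covering band is its complement: 360° − 320.3° = 39.7°.
Band runs from +158.4° eastward to -161.9°, crossing the antimeridian.

39.7°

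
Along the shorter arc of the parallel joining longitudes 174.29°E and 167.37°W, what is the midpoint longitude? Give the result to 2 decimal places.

Signed shortest Δλ from +174.29° to -167.37° is +18.34°.
Midpoint longitude = +174.29° + (+18.34°)/2 = +174.29° + 9.17° = +183.46°.
Normalise into (−180°, 180°]: -176.54°.
(The naïve average (+174.29 + -167.37)/2 = 3.46° is on the wrong side of the globe.)

176.54°W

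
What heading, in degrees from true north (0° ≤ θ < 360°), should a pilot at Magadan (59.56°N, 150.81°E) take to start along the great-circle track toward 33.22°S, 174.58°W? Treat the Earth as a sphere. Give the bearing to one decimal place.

Δλ = -174.58 − 150.81 = -325.39°; wrapped into (−180°, 180°]: 34.61°.
θ = atan2( sin Δλ · cos φ₂ , cos φ₁ · sin φ₂ − sin φ₁ · cos φ₂ · cos Δλ )
  = atan2(0.47516, -0.87119) = 151.391° → normalised to [0°, 360°): 151.391°.

151.4°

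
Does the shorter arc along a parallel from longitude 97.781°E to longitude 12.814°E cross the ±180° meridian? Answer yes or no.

Signed shortest Δλ = ((12.814 − 97.781 + 180) mod 360) − 180 = -84.967°.
Going west by 84.967° from +97.781° reaches +12.814° without touching 180°.

No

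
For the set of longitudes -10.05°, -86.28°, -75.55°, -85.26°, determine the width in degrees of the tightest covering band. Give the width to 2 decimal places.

Sort the longitudes: -86.28°, -85.26°, -75.55°, -10.05°.
Eastward gaps between consecutive values (wrapping around): 1.02°, 9.71°, 65.50°, 283.77°.
Largest gap = 283.77° ⇒ minimal covering band is its complement: 360° − 283.77° = 76.23°.
Band runs from -86.28° eastward to -10.05°.

76.23°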